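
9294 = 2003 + 7291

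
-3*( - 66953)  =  200859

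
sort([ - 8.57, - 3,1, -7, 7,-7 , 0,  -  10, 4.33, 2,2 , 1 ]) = [ - 10, - 8.57, - 7, - 7, - 3,0,1 , 1, 2, 2, 4.33, 7 ]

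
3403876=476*7151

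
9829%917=659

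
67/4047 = 67/4047 = 0.02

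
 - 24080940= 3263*( - 7380 ) 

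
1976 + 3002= 4978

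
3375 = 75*45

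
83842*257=21547394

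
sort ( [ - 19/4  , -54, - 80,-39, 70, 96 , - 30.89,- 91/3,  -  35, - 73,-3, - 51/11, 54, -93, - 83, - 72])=[  -  93,-83 , - 80, - 73, - 72,-54, -39,  -  35, - 30.89 , - 91/3, - 19/4,  -  51/11, - 3, 54,  70, 96 ]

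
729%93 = 78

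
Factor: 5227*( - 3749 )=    - 23^1* 163^1*5227^1 = - 19596023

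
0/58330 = 0 = 0.00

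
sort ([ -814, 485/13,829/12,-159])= [  -  814 , -159,485/13,829/12]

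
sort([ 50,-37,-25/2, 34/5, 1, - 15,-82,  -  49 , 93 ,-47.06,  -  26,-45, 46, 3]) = [- 82,-49, - 47.06, - 45, - 37, - 26, - 15,-25/2 , 1, 3,34/5, 46,50,93] 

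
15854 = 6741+9113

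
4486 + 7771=12257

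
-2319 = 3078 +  - 5397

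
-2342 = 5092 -7434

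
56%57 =56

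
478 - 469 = 9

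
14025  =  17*825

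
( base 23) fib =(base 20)10I0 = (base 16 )20A8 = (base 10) 8360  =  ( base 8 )20250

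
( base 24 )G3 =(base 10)387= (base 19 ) 117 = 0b110000011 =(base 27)E9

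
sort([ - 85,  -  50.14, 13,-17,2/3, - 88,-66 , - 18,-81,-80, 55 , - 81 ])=[ - 88 , - 85, - 81, - 81 ,  -  80, - 66, - 50.14, - 18 , - 17,  2/3, 13, 55] 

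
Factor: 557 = 557^1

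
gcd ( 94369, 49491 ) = 1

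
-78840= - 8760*9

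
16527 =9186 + 7341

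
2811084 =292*9627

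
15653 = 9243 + 6410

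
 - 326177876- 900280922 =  - 1226458798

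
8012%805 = 767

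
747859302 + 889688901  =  1637548203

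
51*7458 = 380358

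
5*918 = 4590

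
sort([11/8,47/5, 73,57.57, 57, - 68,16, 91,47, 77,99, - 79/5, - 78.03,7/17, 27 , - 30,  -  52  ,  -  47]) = [ - 78.03 , - 68, -52, - 47,-30,-79/5  ,  7/17, 11/8, 47/5  ,  16, 27,  47, 57 , 57.57, 73,77, 91, 99]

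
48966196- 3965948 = 45000248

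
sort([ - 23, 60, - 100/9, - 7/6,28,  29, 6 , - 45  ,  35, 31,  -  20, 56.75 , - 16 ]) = [ - 45, - 23 , - 20,-16, - 100/9 ,-7/6 , 6,28, 29,31,35, 56.75 , 60 ]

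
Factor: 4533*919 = 4165827 = 3^1*919^1*1511^1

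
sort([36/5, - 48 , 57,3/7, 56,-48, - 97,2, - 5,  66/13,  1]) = [ - 97, - 48,-48, - 5, 3/7,1, 2 , 66/13, 36/5,56 , 57]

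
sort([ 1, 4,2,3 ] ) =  [1,2,3 , 4 ]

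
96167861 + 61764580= 157932441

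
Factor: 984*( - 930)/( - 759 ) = 2^4*3^1*5^1*11^(-1 )*23^( - 1) * 31^1*41^1 = 305040/253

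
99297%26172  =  20781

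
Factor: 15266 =2^1*17^1*449^1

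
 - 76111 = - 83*917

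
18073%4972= 3157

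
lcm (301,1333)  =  9331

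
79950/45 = 1776 + 2/3 = 1776.67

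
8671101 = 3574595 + 5096506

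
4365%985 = 425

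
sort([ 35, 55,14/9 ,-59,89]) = [-59 , 14/9,35,55,  89]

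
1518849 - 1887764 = -368915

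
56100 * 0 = 0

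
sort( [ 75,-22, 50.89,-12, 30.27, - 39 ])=[ - 39, - 22, - 12, 30.27 , 50.89,75]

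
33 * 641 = 21153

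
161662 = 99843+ 61819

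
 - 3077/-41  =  3077/41 = 75.05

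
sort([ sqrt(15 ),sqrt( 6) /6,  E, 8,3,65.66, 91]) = [sqrt( 6) /6,E,3,sqrt( 15), 8, 65.66,91] 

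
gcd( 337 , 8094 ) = 1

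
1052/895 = 1052/895 = 1.18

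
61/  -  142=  - 1+81/142 = - 0.43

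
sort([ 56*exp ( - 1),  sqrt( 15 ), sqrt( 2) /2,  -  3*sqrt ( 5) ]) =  [ - 3*sqrt( 5),sqrt (2)/2,sqrt(15 ),56*exp( - 1) ] 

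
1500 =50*30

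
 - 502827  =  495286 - 998113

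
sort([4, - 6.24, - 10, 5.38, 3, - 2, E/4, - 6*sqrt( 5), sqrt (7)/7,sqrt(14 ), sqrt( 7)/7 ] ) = [ - 6*sqrt( 5), - 10, - 6.24, -2, sqrt(7)/7 , sqrt( 7 ) /7, E/4,  3,sqrt( 14) , 4, 5.38] 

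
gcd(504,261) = 9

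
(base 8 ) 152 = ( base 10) 106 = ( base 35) 31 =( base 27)3p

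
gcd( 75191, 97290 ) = 1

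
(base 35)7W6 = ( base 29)bff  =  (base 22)k0l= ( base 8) 22745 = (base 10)9701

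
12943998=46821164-33877166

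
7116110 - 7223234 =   -  107124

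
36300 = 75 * 484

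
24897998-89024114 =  - 64126116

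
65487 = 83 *789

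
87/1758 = 29/586 = 0.05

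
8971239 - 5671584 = 3299655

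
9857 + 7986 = 17843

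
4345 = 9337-4992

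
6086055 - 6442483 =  - 356428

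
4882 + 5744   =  10626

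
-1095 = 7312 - 8407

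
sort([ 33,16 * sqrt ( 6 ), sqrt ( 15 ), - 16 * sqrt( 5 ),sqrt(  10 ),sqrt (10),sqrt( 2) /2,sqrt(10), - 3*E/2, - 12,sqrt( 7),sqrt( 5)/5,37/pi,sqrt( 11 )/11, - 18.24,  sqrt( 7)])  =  [ - 16*sqrt( 5 ), - 18.24, - 12, - 3*E/2,sqrt( 11)/11,sqrt( 5)/5, sqrt(2)/2, sqrt( 7),sqrt( 7),sqrt( 10),sqrt(10),sqrt( 10),sqrt( 15),37/pi,33,16*sqrt( 6)] 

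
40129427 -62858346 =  - 22728919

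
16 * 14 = 224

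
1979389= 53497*37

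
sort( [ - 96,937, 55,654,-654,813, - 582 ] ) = [ - 654,-582, - 96, 55, 654, 813,937]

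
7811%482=99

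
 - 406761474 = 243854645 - 650616119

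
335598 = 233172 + 102426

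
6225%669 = 204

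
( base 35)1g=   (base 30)1l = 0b110011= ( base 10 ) 51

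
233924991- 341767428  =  -107842437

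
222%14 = 12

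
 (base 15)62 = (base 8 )134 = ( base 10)92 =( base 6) 232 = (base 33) 2Q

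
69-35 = 34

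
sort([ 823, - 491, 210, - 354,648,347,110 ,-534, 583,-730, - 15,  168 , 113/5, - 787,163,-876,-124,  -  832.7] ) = [-876,- 832.7, -787,-730,-534,-491,-354, - 124 , -15,113/5, 110, 163, 168,210,347, 583 , 648 , 823]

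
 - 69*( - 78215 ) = 5396835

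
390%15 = 0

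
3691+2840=6531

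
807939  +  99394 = 907333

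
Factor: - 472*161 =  - 75992 = -2^3*7^1*  23^1*59^1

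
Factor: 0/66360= 0 = 0^1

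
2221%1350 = 871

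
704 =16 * 44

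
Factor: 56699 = 31^2*59^1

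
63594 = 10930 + 52664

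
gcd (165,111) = 3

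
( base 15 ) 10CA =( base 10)3565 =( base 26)573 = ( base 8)6755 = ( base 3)11220001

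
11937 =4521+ 7416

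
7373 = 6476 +897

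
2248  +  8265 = 10513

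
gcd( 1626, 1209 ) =3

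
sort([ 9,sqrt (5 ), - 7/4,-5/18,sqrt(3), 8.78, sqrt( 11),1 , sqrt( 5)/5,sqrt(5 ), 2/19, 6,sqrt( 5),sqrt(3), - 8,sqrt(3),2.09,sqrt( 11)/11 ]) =[ -8, -7/4, - 5/18 , 2/19,sqrt( 11)/11,sqrt ( 5)/5, 1, sqrt( 3),sqrt(3 ),sqrt (3),2.09, sqrt( 5 ), sqrt( 5 ),  sqrt(5 ), sqrt( 11),6,8.78 , 9 ]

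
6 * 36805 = 220830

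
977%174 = 107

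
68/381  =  68/381 = 0.18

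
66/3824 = 33/1912 = 0.02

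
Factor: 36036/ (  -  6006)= -6 = - 2^1*3^1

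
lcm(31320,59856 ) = 2693520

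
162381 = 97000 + 65381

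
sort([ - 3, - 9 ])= [ - 9, - 3]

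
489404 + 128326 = 617730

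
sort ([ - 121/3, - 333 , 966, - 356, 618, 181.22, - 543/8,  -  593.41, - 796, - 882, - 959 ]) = [ - 959, - 882, - 796, - 593.41, - 356, - 333, - 543/8, - 121/3, 181.22, 618, 966]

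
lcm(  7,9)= 63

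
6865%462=397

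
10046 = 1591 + 8455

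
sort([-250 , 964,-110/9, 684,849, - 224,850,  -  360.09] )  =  [ - 360.09, - 250, - 224,  -  110/9,  684,849,850,964 ]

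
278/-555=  - 278/555 = -  0.50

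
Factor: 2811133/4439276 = 2^ (- 2 )*13^1*23^ (-1 )*73^ ( - 1) * 101^1 *661^( - 1 ) * 2141^1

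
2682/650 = 1341/325 = 4.13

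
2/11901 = 2/11901 = 0.00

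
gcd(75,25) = 25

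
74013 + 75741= 149754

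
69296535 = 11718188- - 57578347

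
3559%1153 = 100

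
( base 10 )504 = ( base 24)L0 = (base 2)111111000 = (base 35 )EE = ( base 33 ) f9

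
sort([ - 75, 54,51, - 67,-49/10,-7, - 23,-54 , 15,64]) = [  -  75,  -  67,-54,  -  23,-7, - 49/10, 15,51,54,64 ]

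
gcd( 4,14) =2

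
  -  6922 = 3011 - 9933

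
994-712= 282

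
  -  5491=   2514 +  - 8005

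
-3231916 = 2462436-5694352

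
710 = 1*710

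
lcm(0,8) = 0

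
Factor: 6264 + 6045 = 3^1*11^1*373^1 = 12309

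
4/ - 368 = - 1/92 = - 0.01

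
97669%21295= 12489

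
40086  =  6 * 6681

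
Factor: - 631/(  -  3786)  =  2^( - 1 )*3^(  -  1) = 1/6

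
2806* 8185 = 22967110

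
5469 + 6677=12146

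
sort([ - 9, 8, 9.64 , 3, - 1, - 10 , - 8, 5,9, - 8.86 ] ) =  [ -10, -9, - 8.86,  -  8  ,-1, 3, 5, 8,9,  9.64]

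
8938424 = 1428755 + 7509669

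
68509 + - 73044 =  - 4535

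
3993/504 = 1331/168 =7.92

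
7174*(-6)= -43044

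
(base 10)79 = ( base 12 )67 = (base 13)61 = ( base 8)117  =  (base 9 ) 87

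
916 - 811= 105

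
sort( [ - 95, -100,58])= [ - 100, - 95 , 58] 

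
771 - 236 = 535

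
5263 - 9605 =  - 4342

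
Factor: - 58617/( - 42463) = 3^3*13^1*167^1*42463^( - 1 ) 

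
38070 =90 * 423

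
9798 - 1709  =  8089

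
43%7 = 1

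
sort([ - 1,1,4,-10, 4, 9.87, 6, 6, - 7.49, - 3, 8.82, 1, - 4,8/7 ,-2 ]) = [ -10, - 7.49, - 4, - 3,-2,-1 , 1, 1, 8/7,  4,4,6, 6, 8.82,9.87 ] 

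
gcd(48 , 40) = 8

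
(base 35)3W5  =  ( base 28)63C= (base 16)12C0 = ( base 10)4800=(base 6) 34120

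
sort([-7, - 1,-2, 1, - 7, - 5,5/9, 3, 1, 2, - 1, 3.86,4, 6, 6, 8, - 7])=[ - 7, - 7, - 7, - 5,  -  2, - 1, - 1, 5/9,  1,1, 2, 3, 3.86, 4, 6, 6,8] 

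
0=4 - 4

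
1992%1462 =530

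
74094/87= 851 + 19/29  =  851.66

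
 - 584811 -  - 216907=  - 367904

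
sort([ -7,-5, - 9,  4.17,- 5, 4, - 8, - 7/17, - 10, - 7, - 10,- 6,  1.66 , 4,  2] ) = [-10, - 10,  -  9,-8, - 7,-7, - 6, - 5 ,-5, - 7/17, 1.66, 2,4,  4,  4.17 ] 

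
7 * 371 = 2597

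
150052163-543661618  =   - 393609455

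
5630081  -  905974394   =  -900344313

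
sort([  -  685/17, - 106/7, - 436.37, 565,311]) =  [-436.37,-685/17,-106/7, 311,565]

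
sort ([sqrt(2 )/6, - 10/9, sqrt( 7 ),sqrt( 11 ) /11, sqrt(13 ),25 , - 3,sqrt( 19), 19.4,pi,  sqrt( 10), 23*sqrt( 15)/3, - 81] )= [ - 81, - 3, - 10/9,sqrt (2)/6,  sqrt( 11 ) /11,sqrt( 7), pi,sqrt( 10 ),  sqrt( 13),sqrt( 19 ) , 19.4, 25, 23 * sqrt( 15) /3]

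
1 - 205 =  - 204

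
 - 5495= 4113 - 9608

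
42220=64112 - 21892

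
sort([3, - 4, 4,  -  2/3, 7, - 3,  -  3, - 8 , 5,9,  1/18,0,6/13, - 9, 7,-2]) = [  -  9,-8,-4, - 3,-3, -2,-2/3, 0, 1/18, 6/13,3,4,5, 7 , 7,9] 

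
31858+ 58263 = 90121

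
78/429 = 2/11  =  0.18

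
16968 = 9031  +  7937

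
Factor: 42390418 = 2^1 * 7^1 *17^1 * 277^1*643^1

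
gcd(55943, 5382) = 1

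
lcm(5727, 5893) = 406617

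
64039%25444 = 13151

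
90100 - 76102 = 13998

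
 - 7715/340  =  -23 + 21/68 = - 22.69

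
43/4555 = 43/4555= 0.01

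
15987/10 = 1598 + 7/10 = 1598.70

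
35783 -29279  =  6504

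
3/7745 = 3/7745 =0.00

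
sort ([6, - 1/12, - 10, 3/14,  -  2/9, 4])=[ - 10, - 2/9, - 1/12 , 3/14,4, 6]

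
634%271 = 92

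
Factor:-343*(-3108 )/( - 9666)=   -  177674/1611  =  -2^1*3^ (-2 )*7^4 * 37^1*179^( - 1 )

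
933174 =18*51843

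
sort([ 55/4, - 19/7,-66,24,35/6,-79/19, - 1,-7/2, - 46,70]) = [ - 66,-46, - 79/19, - 7/2, - 19/7,- 1, 35/6,55/4,24, 70] 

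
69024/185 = 69024/185 = 373.10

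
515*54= 27810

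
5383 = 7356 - 1973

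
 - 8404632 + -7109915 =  - 15514547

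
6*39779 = 238674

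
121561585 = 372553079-250991494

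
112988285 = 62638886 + 50349399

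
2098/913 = 2 + 272/913 = 2.30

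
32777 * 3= 98331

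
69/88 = 69/88 =0.78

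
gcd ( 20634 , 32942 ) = 362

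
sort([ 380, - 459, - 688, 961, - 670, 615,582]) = [-688, - 670,-459 , 380,582,615,961]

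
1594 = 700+894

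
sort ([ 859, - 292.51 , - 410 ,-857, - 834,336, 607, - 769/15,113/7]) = [ - 857,- 834, - 410, - 292.51, - 769/15, 113/7 , 336, 607, 859]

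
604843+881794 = 1486637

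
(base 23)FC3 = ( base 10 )8214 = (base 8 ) 20026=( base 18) 1766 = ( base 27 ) b76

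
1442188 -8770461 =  - 7328273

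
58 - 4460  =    -  4402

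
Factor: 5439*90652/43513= 493056228/43513 = 2^2 *3^1*7^2*37^1*53^( - 1)*131^1*173^1*821^ ( - 1)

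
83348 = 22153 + 61195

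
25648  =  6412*4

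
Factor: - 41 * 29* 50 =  - 2^1*5^2*29^1*41^1 = -  59450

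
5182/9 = 5182/9 = 575.78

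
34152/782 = 17076/391 =43.67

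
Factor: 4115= 5^1*823^1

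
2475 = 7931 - 5456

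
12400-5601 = 6799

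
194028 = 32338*6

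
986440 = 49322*20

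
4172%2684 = 1488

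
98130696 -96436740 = 1693956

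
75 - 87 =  - 12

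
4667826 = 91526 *51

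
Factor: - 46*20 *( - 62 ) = 2^4 * 5^1 * 23^1*31^1 = 57040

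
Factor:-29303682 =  - 2^1 * 3^1*17^1*287291^1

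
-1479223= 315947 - 1795170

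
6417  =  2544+3873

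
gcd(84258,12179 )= 1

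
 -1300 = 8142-9442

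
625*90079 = 56299375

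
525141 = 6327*83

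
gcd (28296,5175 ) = 9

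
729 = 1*729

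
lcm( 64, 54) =1728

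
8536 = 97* 88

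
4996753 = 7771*643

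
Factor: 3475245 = 3^1 * 5^1 * 191^1 * 1213^1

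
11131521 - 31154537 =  - 20023016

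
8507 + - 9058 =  - 551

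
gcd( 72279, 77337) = 9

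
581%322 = 259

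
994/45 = 994/45 = 22.09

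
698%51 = 35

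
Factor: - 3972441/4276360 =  - 2^( - 3) * 3^1*5^( - 1) * 17^1*73^1 * 97^1 * 9719^( - 1) = -361131/388760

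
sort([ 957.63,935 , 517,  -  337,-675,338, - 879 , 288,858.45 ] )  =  [ - 879, - 675, - 337, 288,338,  517, 858.45, 935,957.63 ]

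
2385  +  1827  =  4212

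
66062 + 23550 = 89612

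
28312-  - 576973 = 605285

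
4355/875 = 871/175 = 4.98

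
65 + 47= 112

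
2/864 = 1/432= 0.00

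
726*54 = 39204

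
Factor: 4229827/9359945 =5^( - 1)* 7^1* 17^(-1 )*15731^(-1)* 86323^1= 604261/1337135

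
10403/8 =10403/8 =1300.38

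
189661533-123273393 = 66388140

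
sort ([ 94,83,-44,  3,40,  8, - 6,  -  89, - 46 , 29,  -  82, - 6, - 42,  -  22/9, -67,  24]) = [ -89,-82, -67,  -  46, - 44,  -  42,-6, - 6,  -  22/9 , 3,8,24,29 , 40, 83, 94]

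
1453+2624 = 4077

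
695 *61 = 42395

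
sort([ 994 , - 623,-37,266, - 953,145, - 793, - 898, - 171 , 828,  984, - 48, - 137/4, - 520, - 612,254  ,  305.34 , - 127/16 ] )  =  [ - 953, - 898, - 793,- 623, - 612,-520, - 171,-48, - 37,-137/4 ,-127/16, 145,254, 266, 305.34,828, 984,994 ] 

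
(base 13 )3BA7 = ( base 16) 218b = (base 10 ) 8587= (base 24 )ELJ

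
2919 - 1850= 1069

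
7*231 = 1617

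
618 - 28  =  590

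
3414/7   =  487+5/7 =487.71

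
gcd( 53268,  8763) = 69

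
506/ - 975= - 1  +  469/975 = - 0.52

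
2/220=1/110  =  0.01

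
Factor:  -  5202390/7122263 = -2^1*3^1*5^1*19^1 * 9127^1* 7122263^( - 1 ) 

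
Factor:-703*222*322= -50253252 = -2^2 * 3^1*7^1*19^1*23^1*37^2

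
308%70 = 28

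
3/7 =3/7 = 0.43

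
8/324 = 2/81 = 0.02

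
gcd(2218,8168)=2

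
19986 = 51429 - 31443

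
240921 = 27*8923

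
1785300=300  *5951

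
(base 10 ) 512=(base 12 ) 368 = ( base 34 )f2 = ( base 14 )288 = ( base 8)1000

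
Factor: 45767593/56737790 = 2^( - 1)*5^( - 1) * 73^( - 1 ) *77723^( - 1 )*45767593^1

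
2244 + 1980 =4224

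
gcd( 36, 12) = 12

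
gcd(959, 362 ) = 1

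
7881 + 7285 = 15166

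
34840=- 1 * (  -  34840) 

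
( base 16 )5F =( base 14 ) 6b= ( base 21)4B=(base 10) 95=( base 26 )3h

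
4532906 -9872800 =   -  5339894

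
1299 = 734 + 565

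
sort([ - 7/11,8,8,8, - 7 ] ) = [ - 7, -7/11,8, 8 , 8]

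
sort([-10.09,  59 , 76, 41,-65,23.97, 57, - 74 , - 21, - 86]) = [ - 86, - 74,- 65,-21, - 10.09,23.97,41, 57, 59,  76]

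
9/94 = 9/94 = 0.10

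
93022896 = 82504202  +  10518694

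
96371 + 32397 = 128768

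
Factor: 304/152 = 2 = 2^1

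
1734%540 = 114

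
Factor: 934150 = 2^1*5^2 * 7^1*17^1*157^1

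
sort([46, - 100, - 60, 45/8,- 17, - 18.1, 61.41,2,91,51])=[- 100, - 60,-18.1, - 17,  2, 45/8, 46,51,61.41,91]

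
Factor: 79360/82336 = 80/83 = 2^4 * 5^1*83^( - 1 ) 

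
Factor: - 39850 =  - 2^1*5^2 * 797^1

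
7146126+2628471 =9774597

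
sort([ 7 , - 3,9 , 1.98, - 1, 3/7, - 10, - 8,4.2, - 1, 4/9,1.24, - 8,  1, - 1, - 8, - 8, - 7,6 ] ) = [ - 10, - 8, - 8,-8, -8, - 7, - 3, - 1, - 1,-1,3/7,4/9,1,1.24,1.98,4.2, 6, 7 , 9 ]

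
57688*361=20825368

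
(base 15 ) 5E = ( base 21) 45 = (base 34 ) 2L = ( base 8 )131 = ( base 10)89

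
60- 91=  - 31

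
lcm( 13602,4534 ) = 13602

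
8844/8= 1105 + 1/2 = 1105.50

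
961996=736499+225497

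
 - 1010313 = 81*( - 12473)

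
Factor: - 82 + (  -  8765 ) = - 3^2*983^1  =  -  8847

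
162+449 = 611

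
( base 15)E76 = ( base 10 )3261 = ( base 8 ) 6275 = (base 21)786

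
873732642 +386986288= 1260718930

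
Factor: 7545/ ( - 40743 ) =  - 5/27 = -  3^( - 3)*5^1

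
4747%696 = 571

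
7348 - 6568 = 780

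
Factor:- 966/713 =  - 2^1*3^1*7^1*31^(  -  1) = -42/31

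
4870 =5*974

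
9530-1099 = 8431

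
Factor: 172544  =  2^9 * 337^1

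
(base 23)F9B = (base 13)3932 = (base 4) 1333121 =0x1fd9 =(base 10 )8153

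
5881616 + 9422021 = 15303637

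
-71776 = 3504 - 75280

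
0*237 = 0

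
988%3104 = 988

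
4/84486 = 2/42243 = 0.00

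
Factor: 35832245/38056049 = 5^1*373^1*19213^1 *38056049^( - 1)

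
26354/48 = 549 + 1/24 = 549.04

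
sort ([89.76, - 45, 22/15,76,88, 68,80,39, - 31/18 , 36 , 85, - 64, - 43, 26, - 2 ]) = [ - 64, - 45, - 43, - 2, - 31/18,22/15 , 26,36,  39,68,76 , 80,85,88, 89.76] 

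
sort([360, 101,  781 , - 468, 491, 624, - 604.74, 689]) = [ - 604.74, - 468 , 101, 360 , 491, 624 , 689,781] 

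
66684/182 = 33342/91 = 366.40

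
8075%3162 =1751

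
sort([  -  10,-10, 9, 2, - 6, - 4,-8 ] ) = [ - 10,  -  10,-8, -6, - 4, 2 , 9]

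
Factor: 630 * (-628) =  - 395640 = -2^3*3^2*5^1 *7^1 * 157^1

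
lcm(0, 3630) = 0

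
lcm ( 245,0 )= 0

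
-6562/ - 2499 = 386/147 = 2.63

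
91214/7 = 91214/7=13030.57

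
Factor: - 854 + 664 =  - 190 = - 2^1*5^1*19^1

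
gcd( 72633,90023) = 1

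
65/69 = 65/69=   0.94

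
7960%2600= 160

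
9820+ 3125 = 12945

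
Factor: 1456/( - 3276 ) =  - 2^2*3^( - 2 )= - 4/9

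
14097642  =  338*41709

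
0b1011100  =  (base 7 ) 161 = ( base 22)44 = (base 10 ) 92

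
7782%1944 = 6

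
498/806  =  249/403 = 0.62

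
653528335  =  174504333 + 479024002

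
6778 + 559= 7337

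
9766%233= 213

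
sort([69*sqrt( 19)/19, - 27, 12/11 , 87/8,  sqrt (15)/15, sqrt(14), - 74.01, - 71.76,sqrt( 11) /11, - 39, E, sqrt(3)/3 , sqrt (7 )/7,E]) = [ - 74.01, - 71.76, - 39, - 27,sqrt( 15)/15,sqrt( 11 )/11,  sqrt ( 7)/7,sqrt(3 ) /3 , 12/11,E,E, sqrt( 14 ), 87/8, 69*sqrt( 19) /19]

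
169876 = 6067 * 28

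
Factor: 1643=31^1  *  53^1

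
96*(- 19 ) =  - 1824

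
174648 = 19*9192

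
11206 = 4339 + 6867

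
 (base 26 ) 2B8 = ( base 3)2020222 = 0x66e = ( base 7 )4541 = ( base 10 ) 1646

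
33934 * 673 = 22837582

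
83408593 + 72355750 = 155764343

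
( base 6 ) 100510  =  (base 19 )1311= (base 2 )1111100011010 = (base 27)AOO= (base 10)7962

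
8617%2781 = 274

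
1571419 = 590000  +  981419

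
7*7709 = 53963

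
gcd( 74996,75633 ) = 1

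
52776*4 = 211104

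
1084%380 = 324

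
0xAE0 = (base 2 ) 101011100000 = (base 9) 3733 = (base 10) 2784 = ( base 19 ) 7DA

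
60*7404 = 444240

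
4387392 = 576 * 7617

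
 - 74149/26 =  - 2852 + 3/26 = - 2851.88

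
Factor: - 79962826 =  - 2^1* 31^1 * 61^1*21143^1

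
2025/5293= 2025/5293 = 0.38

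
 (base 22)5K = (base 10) 130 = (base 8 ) 202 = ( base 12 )aa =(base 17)7b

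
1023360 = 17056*60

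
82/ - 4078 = -41/2039 = - 0.02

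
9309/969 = 3103/323 = 9.61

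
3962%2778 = 1184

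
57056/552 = 103+25/69 = 103.36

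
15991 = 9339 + 6652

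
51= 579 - 528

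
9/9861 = 3/3287  =  0.00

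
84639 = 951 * 89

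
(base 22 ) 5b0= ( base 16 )a66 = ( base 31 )2NR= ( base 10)2662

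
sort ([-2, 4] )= [-2, 4]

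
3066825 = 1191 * 2575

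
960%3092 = 960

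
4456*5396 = 24044576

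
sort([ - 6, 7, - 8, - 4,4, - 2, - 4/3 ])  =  [ - 8, - 6, -4,-2, - 4/3 , 4,7]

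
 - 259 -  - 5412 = 5153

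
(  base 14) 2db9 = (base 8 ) 20007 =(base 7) 32622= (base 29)9ll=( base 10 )8199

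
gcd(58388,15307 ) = 1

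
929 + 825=1754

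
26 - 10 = 16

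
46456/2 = 23228 = 23228.00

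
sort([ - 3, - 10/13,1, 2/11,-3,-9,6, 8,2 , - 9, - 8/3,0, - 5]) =[ - 9, - 9 , - 5, - 3, - 3, - 8/3, - 10/13, 0, 2/11,1,2 , 6,8]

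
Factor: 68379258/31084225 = 2^1*3^1*5^( - 2 )*2141^1*5323^1 * 1243369^(  -  1)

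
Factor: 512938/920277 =2^1*3^( - 2 )*102253^( - 1)* 256469^1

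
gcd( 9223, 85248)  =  1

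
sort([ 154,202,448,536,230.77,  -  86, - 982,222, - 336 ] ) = [ - 982, - 336,  -  86, 154, 202, 222,230.77,448 , 536]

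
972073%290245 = 101338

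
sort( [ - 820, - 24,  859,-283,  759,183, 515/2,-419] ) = [ - 820 , - 419, - 283, - 24,183,515/2,759, 859 ]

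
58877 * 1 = 58877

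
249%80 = 9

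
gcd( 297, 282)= 3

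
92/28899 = 92/28899 =0.00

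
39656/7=39656/7 = 5665.14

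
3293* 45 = 148185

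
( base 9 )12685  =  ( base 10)8582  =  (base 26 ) ci2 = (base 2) 10000110000110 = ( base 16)2186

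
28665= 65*441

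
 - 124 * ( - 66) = 8184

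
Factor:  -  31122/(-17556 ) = 39/22 = 2^(  -  1)*3^1*11^( - 1)* 13^1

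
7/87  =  7/87 = 0.08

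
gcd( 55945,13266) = 67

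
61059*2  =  122118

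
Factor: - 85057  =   - 7^1*29^1 *419^1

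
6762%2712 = 1338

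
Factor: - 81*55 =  - 4455 = - 3^4*5^1 * 11^1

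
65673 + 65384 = 131057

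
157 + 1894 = 2051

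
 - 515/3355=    - 1 + 568/671 = - 0.15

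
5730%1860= 150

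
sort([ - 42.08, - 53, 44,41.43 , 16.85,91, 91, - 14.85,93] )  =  [ -53,-42.08, - 14.85,16.85,41.43,44, 91, 91, 93 ]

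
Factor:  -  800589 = -3^1*266863^1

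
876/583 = 876/583 = 1.50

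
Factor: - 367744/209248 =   -  884/503=- 2^2*13^1 * 17^1 * 503^(-1)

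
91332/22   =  4151 + 5/11= 4151.45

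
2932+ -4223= - 1291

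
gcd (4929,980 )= 1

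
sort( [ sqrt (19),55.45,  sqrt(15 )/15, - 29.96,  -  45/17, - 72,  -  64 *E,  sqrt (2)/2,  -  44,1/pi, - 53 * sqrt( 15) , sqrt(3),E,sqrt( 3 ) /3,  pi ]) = [ - 53 * sqrt (15), - 64 * E, -72, - 44,-29.96, - 45/17, sqrt(15)/15, 1/pi, sqrt ( 3)/3, sqrt(2) /2, sqrt(3), E, pi,sqrt(19) , 55.45]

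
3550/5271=3550/5271= 0.67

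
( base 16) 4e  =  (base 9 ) 86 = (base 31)2G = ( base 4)1032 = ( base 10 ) 78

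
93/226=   93/226  =  0.41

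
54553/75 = 727 + 28/75  =  727.37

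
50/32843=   50/32843=0.00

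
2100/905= 2+58/181 = 2.32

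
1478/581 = 2 + 316/581 = 2.54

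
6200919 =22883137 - 16682218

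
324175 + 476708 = 800883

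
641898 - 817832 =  - 175934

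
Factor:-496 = - 2^4 * 31^1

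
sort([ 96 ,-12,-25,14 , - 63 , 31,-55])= [ - 63,-55, - 25, - 12,14  ,  31,96 ]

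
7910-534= 7376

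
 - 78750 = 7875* ( -10)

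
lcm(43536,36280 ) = 217680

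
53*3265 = 173045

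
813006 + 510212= 1323218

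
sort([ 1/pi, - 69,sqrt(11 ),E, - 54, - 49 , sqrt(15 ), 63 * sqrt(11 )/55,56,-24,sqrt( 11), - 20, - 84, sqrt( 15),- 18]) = [ - 84, - 69, - 54, - 49,  -  24, - 20, - 18,1/pi,E,sqrt ( 11 ),sqrt(11 ),63*sqrt(11 )/55, sqrt(15 ), sqrt( 15 ),56] 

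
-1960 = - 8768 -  - 6808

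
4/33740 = 1/8435= 0.00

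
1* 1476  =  1476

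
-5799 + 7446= 1647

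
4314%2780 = 1534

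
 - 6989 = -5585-1404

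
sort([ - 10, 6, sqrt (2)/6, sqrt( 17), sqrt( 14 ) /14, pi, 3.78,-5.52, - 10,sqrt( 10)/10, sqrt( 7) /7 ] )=[-10,-10,-5.52,  sqrt( 2 ) /6, sqrt( 14) /14, sqrt ( 10) /10, sqrt( 7 ) /7 , pi, 3.78,sqrt(17), 6 ] 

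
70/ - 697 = -1 + 627/697 =-0.10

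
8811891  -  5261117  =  3550774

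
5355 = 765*7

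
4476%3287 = 1189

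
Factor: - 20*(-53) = 2^2*5^1*53^1= 1060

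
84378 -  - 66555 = 150933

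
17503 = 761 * 23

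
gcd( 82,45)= 1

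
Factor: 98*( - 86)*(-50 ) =421400=2^3 * 5^2*7^2*43^1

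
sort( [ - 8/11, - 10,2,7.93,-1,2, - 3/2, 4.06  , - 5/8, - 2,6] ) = [ - 10, - 2,- 3/2,  -  1, - 8/11,  -  5/8,2, 2,4.06,6, 7.93 ] 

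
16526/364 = 8263/182=45.40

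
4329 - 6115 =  - 1786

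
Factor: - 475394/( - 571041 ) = 2^1 * 3^ ( - 2)*67^(- 1 ) * 251^1 = 502/603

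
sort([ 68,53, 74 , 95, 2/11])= [ 2/11, 53, 68, 74 , 95 ] 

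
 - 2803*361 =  - 1011883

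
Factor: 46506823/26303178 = 4227893/2391198= 2^( - 1)*3^( - 1 ) * 137^( - 1 ) * 2909^( - 1)*4227893^1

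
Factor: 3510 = 2^1*3^3*5^1*13^1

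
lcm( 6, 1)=6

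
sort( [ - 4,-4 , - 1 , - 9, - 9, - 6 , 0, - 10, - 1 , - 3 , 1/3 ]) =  [- 10 , - 9, - 9 , - 6, - 4, -4, - 3, - 1, - 1,0,1/3 ]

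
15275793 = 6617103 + 8658690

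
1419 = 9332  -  7913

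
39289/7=5612  +  5/7 = 5612.71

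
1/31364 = 1/31364 =0.00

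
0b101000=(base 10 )40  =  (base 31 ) 19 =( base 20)20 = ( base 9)44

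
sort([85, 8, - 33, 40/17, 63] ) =[ - 33, 40/17, 8,63,85 ]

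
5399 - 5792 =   -  393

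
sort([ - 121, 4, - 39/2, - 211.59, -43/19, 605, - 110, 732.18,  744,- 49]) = [ - 211.59, - 121 , - 110, - 49, - 39/2,  -  43/19,4, 605, 732.18, 744]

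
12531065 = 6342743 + 6188322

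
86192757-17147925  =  69044832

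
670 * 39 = 26130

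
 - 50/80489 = -50/80489 = - 0.00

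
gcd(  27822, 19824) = 6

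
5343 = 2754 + 2589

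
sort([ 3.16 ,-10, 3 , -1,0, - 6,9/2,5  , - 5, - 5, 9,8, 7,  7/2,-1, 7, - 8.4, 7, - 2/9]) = [ - 10 , - 8.4, - 6 , - 5, - 5, - 1, - 1,-2/9, 0, 3,3.16,7/2, 9/2, 5,7,7, 7, 8, 9 ]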